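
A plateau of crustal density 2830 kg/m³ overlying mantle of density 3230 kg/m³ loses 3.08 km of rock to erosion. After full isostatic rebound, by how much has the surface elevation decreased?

0.381 km

Rebound u = e ρ_c/ρ_m = 3.08 km × 2830/3230 = 2.699 km.
Net surface drop = e − u = 3.08 km − 2.699 km = e (ρ_m − ρ_c)/ρ_m = 0.381 km.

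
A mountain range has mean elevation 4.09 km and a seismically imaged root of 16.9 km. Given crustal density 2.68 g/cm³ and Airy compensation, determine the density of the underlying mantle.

Airy balance: ρ_c h = (ρ_m − ρ_c) r → ρ_m = ρ_c (1 + h/r).
ρ_m = 2.68 × (1 + 4.09 km/16.9 km) = 3.33 g/cm³.

3.33 g/cm³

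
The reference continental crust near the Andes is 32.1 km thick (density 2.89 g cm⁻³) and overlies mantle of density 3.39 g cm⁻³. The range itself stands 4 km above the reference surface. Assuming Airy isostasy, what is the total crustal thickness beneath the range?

59.2 km

Root depth r = h ρ_c / (ρ_m − ρ_c) = 4 km × 2.89 / 0.5 = 23.12 km.
Total thickness = T + h + r = 32.1 km + 4 km + 23.12 km = 59.2 km.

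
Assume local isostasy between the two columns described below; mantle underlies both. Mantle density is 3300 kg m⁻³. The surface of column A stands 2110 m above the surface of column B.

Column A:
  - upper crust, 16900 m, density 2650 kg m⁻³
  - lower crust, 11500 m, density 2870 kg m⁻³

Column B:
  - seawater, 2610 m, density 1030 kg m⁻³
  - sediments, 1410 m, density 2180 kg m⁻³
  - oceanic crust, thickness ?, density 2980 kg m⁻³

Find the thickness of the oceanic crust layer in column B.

Take the compensation level at the base of the deeper column (depth z_c below the surface of column A) and equate Σ ρ_i t_i down to z_c; mantle fills any gap and the z_c terms cancel.
Column A: 16900×2650 + 11500×2870 + (z_c − 28400)×3300
Column B: 2110×0 + 2610×1030 + 1410×2180 + x×2980 + (z_c − 2110 − 4020 − x)×3300
The z_c×3300 term appears on both sides and cancels. Collect the known terms of each column as K = Σ(ρt)_known − 3300 × (depth of known layers): K_A = 77790000 − 3300×28400 = −15930000; K_B = 5762100 − 3300×(2110 + 4020) = −14466900.
Balance: K_A = K_B − x×(3300 − 2980), so x = (K_B − K_A)/(3300 − 2980) = 1463100/320 = 4570 m.

4570 m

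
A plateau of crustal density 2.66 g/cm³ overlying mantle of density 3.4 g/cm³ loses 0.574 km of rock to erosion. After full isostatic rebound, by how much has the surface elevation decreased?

Rebound u = e ρ_c/ρ_m = 0.574 km × 2.66/3.4 = 0.4491 km.
Net surface drop = e − u = 0.574 km − 0.4491 km = e (ρ_m − ρ_c)/ρ_m = 0.125 km.

0.125 km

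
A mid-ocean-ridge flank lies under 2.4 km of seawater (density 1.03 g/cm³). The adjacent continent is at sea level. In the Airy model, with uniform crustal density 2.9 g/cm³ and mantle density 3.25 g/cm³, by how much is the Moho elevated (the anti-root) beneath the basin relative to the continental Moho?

12.8 km

By Archimedes' principle applied to the lithosphere: replacing crust with seawater at the top is compensated by replacing crust with mantle at the base: d (ρ_c − ρ_w) = a (ρ_m − ρ_c).
a = d (ρ_c − ρ_w)/(ρ_m − ρ_c) = 2.4 km × 1.87/0.35 = 12.8 km.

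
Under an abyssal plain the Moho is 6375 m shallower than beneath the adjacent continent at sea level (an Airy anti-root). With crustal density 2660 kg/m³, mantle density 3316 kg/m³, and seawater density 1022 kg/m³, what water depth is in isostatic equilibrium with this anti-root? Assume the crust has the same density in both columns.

2550 m

Replacing a thickness d of crust by seawater at the top must be balanced by replacing crust with mantle at the base: d (ρ_c − ρ_w) = a (ρ_m − ρ_c).
d = a (ρ_m − ρ_c)/(ρ_c − ρ_w) = 6375 m × 656/1638 = 2550 m.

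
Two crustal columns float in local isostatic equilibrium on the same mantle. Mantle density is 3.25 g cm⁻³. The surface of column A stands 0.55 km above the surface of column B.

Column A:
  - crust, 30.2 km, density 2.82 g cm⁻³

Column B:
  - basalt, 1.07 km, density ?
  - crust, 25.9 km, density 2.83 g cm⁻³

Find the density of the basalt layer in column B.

2.95 g cm⁻³

Take the compensation level at the base of the deeper column (depth z_c below the surface of column A) and equate Σ ρ_i t_i down to z_c; mantle fills any gap and the z_c terms cancel.
Column A: 30.2×2.82 + (z_c − 30.2)×3.25
Column B: 0.55×0 + 1.07×ρ + 25.9×2.83 + (z_c − 0.55 − 26.97)×3.25
The z_c×3.25 term appears on both sides and cancels. Collect the known terms of each column as K = Σ(ρt)_known − 3.25 × (depth of known layers): K_A = 85.164 − 3.25×30.2 = −12.986; K_B = 73.297 − 3.25×(0.55 + 26.97) = −16.143.
Balance: K_A = K_B + 1.07×ρ, so ρ = (K_A − K_B)/1.07 = 3.157/1.07 = 2.95 g cm⁻³.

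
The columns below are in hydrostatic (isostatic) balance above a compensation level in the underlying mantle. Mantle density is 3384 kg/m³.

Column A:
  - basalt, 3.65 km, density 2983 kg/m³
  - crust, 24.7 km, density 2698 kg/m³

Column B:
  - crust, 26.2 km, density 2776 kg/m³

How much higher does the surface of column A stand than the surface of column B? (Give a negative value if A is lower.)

For any compensation level in the mantle, the mantle terms cancel and isostasy reduces to e = (Σt_A − Σt_B) − (Σ(ρt)_A − Σ(ρt)_B) / ρ_m.
Σt_A = 28.35 km; Σt_B = 26.2 km; Σ(ρt)_A = 77528.55; Σ(ρt)_B = 72731.2 (in km·kg/m³).
e = (28.35 − 26.2) − (77528.55 − 72731.2) / 3384 = 0.732 km.

0.732 km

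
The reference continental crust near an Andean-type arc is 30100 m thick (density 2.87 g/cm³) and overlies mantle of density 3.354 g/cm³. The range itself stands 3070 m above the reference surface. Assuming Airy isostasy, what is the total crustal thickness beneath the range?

51400 m

Root depth r = h ρ_c / (ρ_m − ρ_c) = 3070 m × 2.87 / 0.484 = 18200 m.
Total thickness = T + h + r = 30100 m + 3070 m + 18200 m = 51400 m.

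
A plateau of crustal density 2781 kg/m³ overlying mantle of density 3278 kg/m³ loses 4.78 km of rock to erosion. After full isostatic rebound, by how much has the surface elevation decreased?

0.725 km

Rebound u = e ρ_c/ρ_m = 4.78 km × 2781/3278 = 4.055 km.
Net surface drop = e − u = 4.78 km − 4.055 km = e (ρ_m − ρ_c)/ρ_m = 0.725 km.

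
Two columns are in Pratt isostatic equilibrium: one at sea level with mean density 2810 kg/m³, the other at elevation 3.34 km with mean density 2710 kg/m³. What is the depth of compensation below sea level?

ρ_ref D = ρ (D + h) → D (ρ_ref − ρ) = ρ h.
D = ρ h/(ρ_ref − ρ) = 2710 × 3.34 km/(2810 − 2710) = 90.5 km.

90.5 km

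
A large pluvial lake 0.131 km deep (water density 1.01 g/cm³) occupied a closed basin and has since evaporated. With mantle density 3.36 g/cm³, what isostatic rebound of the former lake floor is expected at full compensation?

0.0394 km

u = d ρ_w/ρ_m = 0.131 km × 1.01/3.36 = 0.0394 km.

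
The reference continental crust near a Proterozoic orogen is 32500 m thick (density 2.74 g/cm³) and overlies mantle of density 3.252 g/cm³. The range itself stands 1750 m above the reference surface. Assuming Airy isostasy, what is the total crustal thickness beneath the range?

43600 m

Root depth r = h ρ_c / (ρ_m − ρ_c) = 1750 m × 2.74 / 0.512 = 9365 m.
Total thickness = T + h + r = 32500 m + 1750 m + 9365 m = 43600 m.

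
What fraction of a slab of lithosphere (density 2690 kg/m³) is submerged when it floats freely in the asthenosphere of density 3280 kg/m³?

82%

Submerged fraction = ρ_obj/ρ_fluid = 2690/3280 = 82%.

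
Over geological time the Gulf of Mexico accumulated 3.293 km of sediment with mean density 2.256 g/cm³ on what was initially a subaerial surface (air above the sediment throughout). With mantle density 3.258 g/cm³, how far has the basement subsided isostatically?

Subaerial load: s = t ρ_sed / ρ_m = 3.293 km × 2.256/3.258 = 2.28 km.

2.28 km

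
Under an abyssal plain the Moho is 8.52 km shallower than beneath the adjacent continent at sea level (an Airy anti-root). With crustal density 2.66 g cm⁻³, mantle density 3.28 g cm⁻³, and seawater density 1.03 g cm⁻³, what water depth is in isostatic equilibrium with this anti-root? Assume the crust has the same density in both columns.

3.24 km

Replacing a thickness d of crust by seawater at the top must be balanced by replacing crust with mantle at the base: d (ρ_c − ρ_w) = a (ρ_m − ρ_c).
d = a (ρ_m − ρ_c)/(ρ_c − ρ_w) = 8.52 km × 0.62/1.63 = 3.24 km.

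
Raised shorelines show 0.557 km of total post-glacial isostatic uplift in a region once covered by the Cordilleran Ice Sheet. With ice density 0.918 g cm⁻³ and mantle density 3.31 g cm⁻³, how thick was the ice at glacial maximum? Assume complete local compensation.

2.01 km

u = t ρ_ice/ρ_m → t = u ρ_m/ρ_ice = 0.557 km × 3.31/0.918 = 2.01 km.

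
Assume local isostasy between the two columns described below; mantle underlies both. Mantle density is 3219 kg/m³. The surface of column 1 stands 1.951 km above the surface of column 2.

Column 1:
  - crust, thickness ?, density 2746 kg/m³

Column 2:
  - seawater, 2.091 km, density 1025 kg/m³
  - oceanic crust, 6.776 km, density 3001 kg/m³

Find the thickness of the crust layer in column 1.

26.1 km

Take the compensation level at the base of the deeper column (depth z_c below the surface of column 1) and equate Σ ρ_i t_i down to z_c; mantle fills any gap and the z_c terms cancel.
Column 1: x×2746 + (z_c − 0 − x)×3219
Column 2: 1.951×0 + 2.091×1025 + 6.776×3001 + (z_c − 1.951 − 8.867)×3219
The z_c×3219 term appears on both sides and cancels. Collect the known terms of each column as K = Σ(ρt)_known − 3219 × (depth of known layers): K_1 = 0 − 3219×0 = 0; K_2 = 22478.051 − 3219×(1.951 + 8.867) = −12345.091.
Balance: K_1 − x×(3219 − 2746) = K_2, so x = (K_1 − K_2)/(3219 − 2746) = 12345.1/473 = 26.1 km.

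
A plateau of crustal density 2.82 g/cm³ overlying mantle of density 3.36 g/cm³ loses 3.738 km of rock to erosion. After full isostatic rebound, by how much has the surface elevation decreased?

0.601 km

Rebound u = e ρ_c/ρ_m = 3.738 km × 2.82/3.36 = 3.137 km.
Net surface drop = e − u = 3.738 km − 3.137 km = e (ρ_m − ρ_c)/ρ_m = 0.601 km.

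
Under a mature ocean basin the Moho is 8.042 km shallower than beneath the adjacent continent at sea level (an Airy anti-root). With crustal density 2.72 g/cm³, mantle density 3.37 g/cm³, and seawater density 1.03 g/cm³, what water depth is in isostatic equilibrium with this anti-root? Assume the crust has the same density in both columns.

Replacing a thickness d of crust by seawater at the top must be balanced by replacing crust with mantle at the base: d (ρ_c − ρ_w) = a (ρ_m − ρ_c).
d = a (ρ_m − ρ_c)/(ρ_c − ρ_w) = 8.042 km × 0.65/1.69 = 3.09 km.

3.09 km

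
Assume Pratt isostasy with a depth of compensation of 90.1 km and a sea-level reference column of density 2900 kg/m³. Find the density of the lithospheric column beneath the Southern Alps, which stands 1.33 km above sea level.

2860 kg/m³

Pratt balance: ρ_ref D = ρ (D + h).
ρ = ρ_ref D/(D + h) = 2900 × 90.1 km/(90.1 km + 1.33 km) = 2860 kg/m³.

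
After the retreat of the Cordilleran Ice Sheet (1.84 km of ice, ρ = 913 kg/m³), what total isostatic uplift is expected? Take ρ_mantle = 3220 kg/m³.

0.522 km

Removing the load lets mantle flow back in; uplift u satisfies ρ_ice t = ρ_m u.
u = t ρ_ice/ρ_m = 1.84 km × 913/3220 = 0.522 km.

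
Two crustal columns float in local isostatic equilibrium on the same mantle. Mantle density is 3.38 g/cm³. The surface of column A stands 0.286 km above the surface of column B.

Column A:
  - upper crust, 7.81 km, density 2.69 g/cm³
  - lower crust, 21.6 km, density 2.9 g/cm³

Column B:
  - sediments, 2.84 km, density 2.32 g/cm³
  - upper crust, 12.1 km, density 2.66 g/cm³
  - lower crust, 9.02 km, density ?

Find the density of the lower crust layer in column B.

3.04 g/cm³

Take the compensation level at the base of the deeper column (depth z_c below the surface of column A) and equate Σ ρ_i t_i down to z_c; mantle fills any gap and the z_c terms cancel.
Column A: 7.81×2.69 + 21.6×2.9 + (z_c − 29.41)×3.38
Column B: 0.286×0 + 2.84×2.32 + 12.1×2.66 + 9.02×ρ + (z_c − 0.286 − 23.96)×3.38
The z_c×3.38 term appears on both sides and cancels. Collect the known terms of each column as K = Σ(ρt)_known − 3.38 × (depth of known layers): K_A = 83.6489 − 3.38×29.41 = −15.7569; K_B = 38.7748 − 3.38×(0.286 + 23.96) = −43.17668.
Balance: K_A = K_B + 9.02×ρ, so ρ = (K_A − K_B)/9.02 = 27.4198/9.02 = 3.04 g/cm³.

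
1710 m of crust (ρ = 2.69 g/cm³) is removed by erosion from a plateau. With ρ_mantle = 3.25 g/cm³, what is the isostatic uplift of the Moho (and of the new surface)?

Unloading: uplift u = e ρ_c/ρ_m = 1710 m × 2.69/3.25 = 1420 m.

1420 m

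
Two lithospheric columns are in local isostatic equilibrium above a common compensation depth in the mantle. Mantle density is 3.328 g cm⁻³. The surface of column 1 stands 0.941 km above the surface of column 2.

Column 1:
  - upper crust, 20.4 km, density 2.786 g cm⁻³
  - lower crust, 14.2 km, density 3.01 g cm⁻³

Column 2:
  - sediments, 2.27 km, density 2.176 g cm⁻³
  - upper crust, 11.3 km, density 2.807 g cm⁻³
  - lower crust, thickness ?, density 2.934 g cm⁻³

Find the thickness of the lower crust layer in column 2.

10 km

Take the compensation level at the base of the deeper column (depth z_c below the surface of column 1) and equate Σ ρ_i t_i down to z_c; mantle fills any gap and the z_c terms cancel.
Column 1: 20.4×2.786 + 14.2×3.01 + (z_c − 34.6)×3.328
Column 2: 0.941×0 + 2.27×2.176 + 11.3×2.807 + x×2.934 + (z_c − 0.941 − 13.57 − x)×3.328
The z_c×3.328 term appears on both sides and cancels. Collect the known terms of each column as K = Σ(ρt)_known − 3.328 × (depth of known layers): K_1 = 99.5764 − 3.328×34.6 = −15.5724; K_2 = 36.65862 − 3.328×(0.941 + 13.57) = −11.633988.
Balance: K_1 = K_2 − x×(3.328 − 2.934), so x = (K_2 − K_1)/(3.328 − 2.934) = 3.93841/0.394 = 10 km.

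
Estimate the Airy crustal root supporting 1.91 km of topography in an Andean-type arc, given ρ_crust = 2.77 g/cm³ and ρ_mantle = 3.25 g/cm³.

Balancing pressure at the compensation depth: the weight of the topography is balanced by the buoyancy of the root, ρ_c h = (ρ_m − ρ_c) r.
r = h · ρ_c / (ρ_m − ρ_c) = 1.91 km × 2.77 / (3.25 − 2.77) = 11 km.

11 km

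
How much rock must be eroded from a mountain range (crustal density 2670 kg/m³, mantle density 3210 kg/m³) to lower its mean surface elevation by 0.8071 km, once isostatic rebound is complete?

4.8 km

Net drop Δ = e − u = e − e ρ_c/ρ_m = e (ρ_m − ρ_c)/ρ_m.
e = Δ ρ_m/(ρ_m − ρ_c) = 0.8071 km × 3210/540 = 4.8 km.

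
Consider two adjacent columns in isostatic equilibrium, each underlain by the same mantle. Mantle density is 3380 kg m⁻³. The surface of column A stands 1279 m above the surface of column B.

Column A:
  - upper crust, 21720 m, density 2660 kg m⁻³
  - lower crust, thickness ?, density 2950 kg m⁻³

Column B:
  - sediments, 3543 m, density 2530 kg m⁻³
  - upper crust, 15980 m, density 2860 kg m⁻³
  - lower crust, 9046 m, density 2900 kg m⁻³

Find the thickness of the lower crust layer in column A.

10100 m

Take the compensation level at the base of the deeper column (depth z_c below the surface of column A) and equate Σ ρ_i t_i down to z_c; mantle fills any gap and the z_c terms cancel.
Column A: 21720×2660 + x×2950 + (z_c − 21720 − x)×3380
Column B: 1279×0 + 3543×2530 + 15980×2860 + 9046×2900 + (z_c − 1279 − 28569)×3380
The z_c×3380 term appears on both sides and cancels. Collect the known terms of each column as K = Σ(ρt)_known − 3380 × (depth of known layers): K_A = 57775200 − 3380×21720 = −15638400; K_B = 80899990 − 3380×(1279 + 28569) = −19986250.
Balance: K_A − x×(3380 − 2950) = K_B, so x = (K_A − K_B)/(3380 − 2950) = 4347850/430 = 10100 m.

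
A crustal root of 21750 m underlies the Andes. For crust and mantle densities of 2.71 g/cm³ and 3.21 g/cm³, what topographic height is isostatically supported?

For local isostatic compensation: ρ_c h = (ρ_m − ρ_c) r.
h = r (ρ_m − ρ_c) / ρ_c = 21750 m × (3.21 − 2.71) / 2.71 = 4010 m.

4010 m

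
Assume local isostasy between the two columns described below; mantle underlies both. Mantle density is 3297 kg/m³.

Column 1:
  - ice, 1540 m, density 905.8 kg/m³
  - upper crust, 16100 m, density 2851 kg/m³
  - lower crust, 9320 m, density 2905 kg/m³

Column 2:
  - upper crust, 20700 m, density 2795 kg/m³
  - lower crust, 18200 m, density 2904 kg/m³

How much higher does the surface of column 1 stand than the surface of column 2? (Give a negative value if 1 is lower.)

For any compensation level in the mantle, the mantle terms cancel and isostasy reduces to e = (Σt_1 − Σt_2) − (Σ(ρt)_1 − Σ(ρt)_2) / ρ_m.
Σt_1 = 26960 m; Σt_2 = 38900 m; Σ(ρt)_1 = 74370632; Σ(ρt)_2 = 110709300 (in m·kg/m³).
e = (26960 − 38900) − (74370632 − 110709300) / 3297 = −918 m.

−918 m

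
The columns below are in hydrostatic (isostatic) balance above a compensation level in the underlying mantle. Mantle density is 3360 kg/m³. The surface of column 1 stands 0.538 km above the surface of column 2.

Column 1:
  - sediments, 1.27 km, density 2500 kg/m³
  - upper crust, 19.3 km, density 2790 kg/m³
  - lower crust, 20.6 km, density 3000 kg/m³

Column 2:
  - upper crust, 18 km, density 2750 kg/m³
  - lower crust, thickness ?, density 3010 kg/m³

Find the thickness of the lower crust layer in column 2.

Take the compensation level at the base of the deeper column (depth z_c below the surface of column 1) and equate Σ ρ_i t_i down to z_c; mantle fills any gap and the z_c terms cancel.
Column 1: 1.27×2500 + 19.3×2790 + 20.6×3000 + (z_c − 41.17)×3360
Column 2: 0.538×0 + 18×2750 + x×3010 + (z_c − 0.538 − 18 − x)×3360
The z_c×3360 term appears on both sides and cancels. Collect the known terms of each column as K = Σ(ρt)_known − 3360 × (depth of known layers): K_1 = 118822 − 3360×41.17 = −19509.2; K_2 = 49500 − 3360×(0.538 + 18) = −12787.68.
Balance: K_1 = K_2 − x×(3360 − 3010), so x = (K_2 − K_1)/(3360 − 3010) = 6721.52/350 = 19.2 km.

19.2 km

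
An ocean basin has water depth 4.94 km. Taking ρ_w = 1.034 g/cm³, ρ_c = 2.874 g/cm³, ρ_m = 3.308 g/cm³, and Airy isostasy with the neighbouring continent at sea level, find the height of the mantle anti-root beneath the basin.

In Airy isostatic equilibrium: replacing crust with seawater at the top is compensated by replacing crust with mantle at the base: d (ρ_c − ρ_w) = a (ρ_m − ρ_c).
a = d (ρ_c − ρ_w)/(ρ_m − ρ_c) = 4.94 km × 1.84/0.434 = 20.9 km.

20.9 km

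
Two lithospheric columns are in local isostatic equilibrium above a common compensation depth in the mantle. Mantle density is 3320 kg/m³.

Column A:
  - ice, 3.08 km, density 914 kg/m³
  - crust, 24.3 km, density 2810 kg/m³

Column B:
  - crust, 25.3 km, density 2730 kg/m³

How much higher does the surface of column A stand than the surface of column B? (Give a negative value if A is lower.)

1.47 km

For any compensation level in the mantle, the mantle terms cancel and isostasy reduces to e = (Σt_A − Σt_B) − (Σ(ρt)_A − Σ(ρt)_B) / ρ_m.
Σt_A = 27.38 km; Σt_B = 25.3 km; Σ(ρt)_A = 71098.12; Σ(ρt)_B = 69069 (in km·kg/m³).
e = (27.38 − 25.3) − (71098.12 − 69069) / 3320 = 1.47 km.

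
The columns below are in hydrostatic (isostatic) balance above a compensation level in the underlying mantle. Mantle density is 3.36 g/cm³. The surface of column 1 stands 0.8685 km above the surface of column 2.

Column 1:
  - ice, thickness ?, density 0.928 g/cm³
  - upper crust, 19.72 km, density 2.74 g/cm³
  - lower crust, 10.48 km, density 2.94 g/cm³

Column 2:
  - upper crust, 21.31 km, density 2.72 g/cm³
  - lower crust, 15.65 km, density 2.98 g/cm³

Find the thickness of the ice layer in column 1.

Take the compensation level at the base of the deeper column (depth z_c below the surface of column 1) and equate Σ ρ_i t_i down to z_c; mantle fills any gap and the z_c terms cancel.
Column 1: x×0.928 + 19.72×2.74 + 10.48×2.94 + (z_c − 30.2 − x)×3.36
Column 2: 0.8685×0 + 21.31×2.72 + 15.65×2.98 + (z_c − 0.8685 − 36.96)×3.36
The z_c×3.36 term appears on both sides and cancels. Collect the known terms of each column as K = Σ(ρt)_known − 3.36 × (depth of known layers): K_1 = 84.844 − 3.36×30.2 = −16.628; K_2 = 104.6002 − 3.36×(0.8685 + 36.96) = −22.50356.
Balance: K_1 − x×(3.36 − 0.928) = K_2, so x = (K_1 − K_2)/(3.36 − 0.928) = 5.87556/2.432 = 2.42 km.

2.42 km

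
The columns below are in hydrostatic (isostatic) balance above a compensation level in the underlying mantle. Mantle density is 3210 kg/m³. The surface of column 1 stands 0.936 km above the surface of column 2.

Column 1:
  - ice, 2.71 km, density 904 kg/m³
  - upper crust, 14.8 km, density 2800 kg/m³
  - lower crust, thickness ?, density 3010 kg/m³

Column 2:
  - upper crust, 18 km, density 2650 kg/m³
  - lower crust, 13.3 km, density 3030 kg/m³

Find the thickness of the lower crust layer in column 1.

15.8 km

Take the compensation level at the base of the deeper column (depth z_c below the surface of column 1) and equate Σ ρ_i t_i down to z_c; mantle fills any gap and the z_c terms cancel.
Column 1: 2.71×904 + 14.8×2800 + x×3010 + (z_c − 17.51 − x)×3210
Column 2: 0.936×0 + 18×2650 + 13.3×3030 + (z_c − 0.936 − 31.3)×3210
The z_c×3210 term appears on both sides and cancels. Collect the known terms of each column as K = Σ(ρt)_known − 3210 × (depth of known layers): K_1 = 43889.84 − 3210×17.51 = −12317.26; K_2 = 87999 − 3210×(0.936 + 31.3) = −15478.56.
Balance: K_1 − x×(3210 − 3010) = K_2, so x = (K_1 − K_2)/(3210 − 3010) = 3161.3/200 = 15.8 km.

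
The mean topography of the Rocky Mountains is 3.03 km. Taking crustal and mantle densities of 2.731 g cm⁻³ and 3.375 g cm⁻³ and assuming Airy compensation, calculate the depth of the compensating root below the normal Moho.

12.8 km

For local isostatic compensation: the weight of the topography is balanced by the buoyancy of the root, ρ_c h = (ρ_m − ρ_c) r.
r = h · ρ_c / (ρ_m − ρ_c) = 3.03 km × 2.731 / (3.375 − 2.731) = 12.8 km.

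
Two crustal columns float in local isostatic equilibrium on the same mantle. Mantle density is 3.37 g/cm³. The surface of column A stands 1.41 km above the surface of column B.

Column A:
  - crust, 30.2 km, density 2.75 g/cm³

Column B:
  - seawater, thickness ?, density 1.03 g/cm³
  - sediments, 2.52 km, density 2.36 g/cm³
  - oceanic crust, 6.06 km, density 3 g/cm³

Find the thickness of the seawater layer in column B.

Take the compensation level at the base of the deeper column (depth z_c below the surface of column A) and equate Σ ρ_i t_i down to z_c; mantle fills any gap and the z_c terms cancel.
Column A: 30.2×2.75 + (z_c − 30.2)×3.37
Column B: 1.41×0 + x×1.03 + 2.52×2.36 + 6.06×3 + (z_c − 1.41 − 8.58 − x)×3.37
The z_c×3.37 term appears on both sides and cancels. Collect the known terms of each column as K = Σ(ρt)_known − 3.37 × (depth of known layers): K_A = 83.05 − 3.37×30.2 = −18.724; K_B = 24.1272 − 3.37×(1.41 + 8.58) = −9.5391.
Balance: K_A = K_B − x×(3.37 − 1.03), so x = (K_B − K_A)/(3.37 − 1.03) = 9.1849/2.34 = 3.93 km.

3.93 km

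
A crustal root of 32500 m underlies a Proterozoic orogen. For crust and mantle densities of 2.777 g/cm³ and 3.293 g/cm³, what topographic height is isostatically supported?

6040 m

In Airy isostatic equilibrium: ρ_c h = (ρ_m − ρ_c) r.
h = r (ρ_m − ρ_c) / ρ_c = 32500 m × (3.293 − 2.777) / 2.777 = 6040 m.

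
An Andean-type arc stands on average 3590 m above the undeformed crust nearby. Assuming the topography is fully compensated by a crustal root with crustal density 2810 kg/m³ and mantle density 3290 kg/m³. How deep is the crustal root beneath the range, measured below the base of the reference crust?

21000 m

For local isostatic compensation: the weight of the topography is balanced by the buoyancy of the root, ρ_c h = (ρ_m − ρ_c) r.
r = h · ρ_c / (ρ_m − ρ_c) = 3590 m × 2810 / (3290 − 2810) = 21000 m.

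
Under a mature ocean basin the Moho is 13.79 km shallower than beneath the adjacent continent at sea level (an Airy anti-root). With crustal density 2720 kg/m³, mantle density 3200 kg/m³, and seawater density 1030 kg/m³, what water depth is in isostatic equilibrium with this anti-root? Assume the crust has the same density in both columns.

3.92 km

Replacing a thickness d of crust by seawater at the top must be balanced by replacing crust with mantle at the base: d (ρ_c − ρ_w) = a (ρ_m − ρ_c).
d = a (ρ_m − ρ_c)/(ρ_c − ρ_w) = 13.79 km × 480/1690 = 3.92 km.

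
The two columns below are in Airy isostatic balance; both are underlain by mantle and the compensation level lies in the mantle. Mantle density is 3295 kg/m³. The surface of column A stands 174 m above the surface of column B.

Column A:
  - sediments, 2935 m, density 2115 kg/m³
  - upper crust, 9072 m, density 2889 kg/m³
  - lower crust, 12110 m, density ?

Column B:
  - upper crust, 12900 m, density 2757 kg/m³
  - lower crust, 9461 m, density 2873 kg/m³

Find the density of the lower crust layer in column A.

Take the compensation level at the base of the deeper column (depth z_c below the surface of column A) and equate Σ ρ_i t_i down to z_c; mantle fills any gap and the z_c terms cancel.
Column A: 2935×2115 + 9072×2889 + 12110×ρ + (z_c − 24117)×3295
Column B: 174×0 + 12900×2757 + 9461×2873 + (z_c − 174 − 22361)×3295
The z_c×3295 term appears on both sides and cancels. Collect the known terms of each column as K = Σ(ρt)_known − 3295 × (depth of known layers): K_A = 32416533 − 3295×24117 = −47048982; K_B = 62746753 − 3295×(174 + 22361) = −11506072.
Balance: K_A + 12110×ρ = K_B, so ρ = (K_B − K_A)/12110 = 35542900/12110 = 2940 kg/m³.

2940 kg/m³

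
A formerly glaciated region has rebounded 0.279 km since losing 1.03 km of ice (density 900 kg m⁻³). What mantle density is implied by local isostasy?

ρ_m = ρ_ice t / u = 900 × 1.03 km/0.279 km = 3320 kg m⁻³.

3320 kg m⁻³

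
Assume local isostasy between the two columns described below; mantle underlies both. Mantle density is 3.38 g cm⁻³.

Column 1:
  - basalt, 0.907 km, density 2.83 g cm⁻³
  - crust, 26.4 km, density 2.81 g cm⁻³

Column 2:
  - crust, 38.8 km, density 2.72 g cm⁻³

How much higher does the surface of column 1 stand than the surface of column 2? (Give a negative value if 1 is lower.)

For any compensation level in the mantle, the mantle terms cancel and isostasy reduces to e = (Σt_1 − Σt_2) − (Σ(ρt)_1 − Σ(ρt)_2) / ρ_m.
Σt_1 = 27.307 km; Σt_2 = 38.8 km; Σ(ρt)_1 = 76.75081; Σ(ρt)_2 = 105.536 (in km·g cm⁻³).
e = (27.307 − 38.8) − (76.75081 − 105.536) / 3.38 = −2.98 km.

−2.98 km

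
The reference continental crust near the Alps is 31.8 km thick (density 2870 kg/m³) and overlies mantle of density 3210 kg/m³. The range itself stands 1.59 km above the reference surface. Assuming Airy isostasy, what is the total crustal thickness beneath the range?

46.8 km

Root depth r = h ρ_c / (ρ_m − ρ_c) = 1.59 km × 2870 / 340 = 13.42 km.
Total thickness = T + h + r = 31.8 km + 1.59 km + 13.42 km = 46.8 km.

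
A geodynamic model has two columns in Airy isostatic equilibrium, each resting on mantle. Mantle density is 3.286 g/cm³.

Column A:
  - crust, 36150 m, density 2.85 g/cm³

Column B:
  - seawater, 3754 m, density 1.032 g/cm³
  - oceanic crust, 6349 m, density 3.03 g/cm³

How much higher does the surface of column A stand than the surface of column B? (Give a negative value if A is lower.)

1730 m

For any compensation level in the mantle, the mantle terms cancel and isostasy reduces to e = (Σt_A − Σt_B) − (Σ(ρt)_A − Σ(ρt)_B) / ρ_m.
Σt_A = 36150 m; Σt_B = 10103 m; Σ(ρt)_A = 103027.5; Σ(ρt)_B = 23111.598 (in m·g/cm³).
e = (36150 − 10103) − (103027.5 − 23111.598) / 3.286 = 1730 m.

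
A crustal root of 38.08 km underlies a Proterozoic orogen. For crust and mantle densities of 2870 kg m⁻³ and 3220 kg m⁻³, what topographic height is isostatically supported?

Balancing pressure at the compensation depth: ρ_c h = (ρ_m − ρ_c) r.
h = r (ρ_m − ρ_c) / ρ_c = 38.08 km × (3220 − 2870) / 2870 = 4.64 km.

4.64 km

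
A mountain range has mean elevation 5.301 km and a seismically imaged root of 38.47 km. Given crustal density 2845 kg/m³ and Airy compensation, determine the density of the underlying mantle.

Airy balance: ρ_c h = (ρ_m − ρ_c) r → ρ_m = ρ_c (1 + h/r).
ρ_m = 2845 × (1 + 5.301 km/38.47 km) = 3240 kg/m³.

3240 kg/m³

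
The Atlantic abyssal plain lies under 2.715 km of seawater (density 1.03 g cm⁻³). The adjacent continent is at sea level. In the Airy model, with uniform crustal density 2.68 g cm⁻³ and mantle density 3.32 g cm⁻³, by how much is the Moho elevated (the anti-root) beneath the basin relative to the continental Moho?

In Airy isostatic equilibrium: replacing crust with seawater at the top is compensated by replacing crust with mantle at the base: d (ρ_c − ρ_w) = a (ρ_m − ρ_c).
a = d (ρ_c − ρ_w)/(ρ_m − ρ_c) = 2.715 km × 1.65/0.64 = 7 km.

7 km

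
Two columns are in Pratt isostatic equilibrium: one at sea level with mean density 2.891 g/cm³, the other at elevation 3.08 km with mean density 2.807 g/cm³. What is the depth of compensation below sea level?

103 km

ρ_ref D = ρ (D + h) → D (ρ_ref − ρ) = ρ h.
D = ρ h/(ρ_ref − ρ) = 2.807 × 3.08 km/(2.891 − 2.807) = 103 km.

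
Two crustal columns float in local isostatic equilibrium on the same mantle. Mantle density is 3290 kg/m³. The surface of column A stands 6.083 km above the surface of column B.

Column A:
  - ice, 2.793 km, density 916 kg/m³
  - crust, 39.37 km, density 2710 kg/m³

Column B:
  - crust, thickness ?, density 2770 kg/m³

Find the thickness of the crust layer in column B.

Take the compensation level at the base of the deeper column (depth z_c below the surface of column A) and equate Σ ρ_i t_i down to z_c; mantle fills any gap and the z_c terms cancel.
Column A: 2.793×916 + 39.37×2710 + (z_c − 42.163)×3290
Column B: 6.083×0 + x×2770 + (z_c − 6.083 − 0 − x)×3290
The z_c×3290 term appears on both sides and cancels. Collect the known terms of each column as K = Σ(ρt)_known − 3290 × (depth of known layers): K_A = 109251.088 − 3290×42.163 = −29465.182; K_B = 0 − 3290×(6.083 + 0) = −20013.07.
Balance: K_A = K_B − x×(3290 − 2770), so x = (K_B − K_A)/(3290 − 2770) = 9452.11/520 = 18.2 km.

18.2 km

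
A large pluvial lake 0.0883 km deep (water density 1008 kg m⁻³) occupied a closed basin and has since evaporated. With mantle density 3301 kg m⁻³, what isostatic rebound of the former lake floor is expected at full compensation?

0.027 km

u = d ρ_w/ρ_m = 0.0883 km × 1008/3301 = 0.027 km.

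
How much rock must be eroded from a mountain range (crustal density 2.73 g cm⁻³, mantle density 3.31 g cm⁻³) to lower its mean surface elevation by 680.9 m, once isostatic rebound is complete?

3890 m

Net drop Δ = e − u = e − e ρ_c/ρ_m = e (ρ_m − ρ_c)/ρ_m.
e = Δ ρ_m/(ρ_m − ρ_c) = 680.9 m × 3.31/0.58 = 3890 m.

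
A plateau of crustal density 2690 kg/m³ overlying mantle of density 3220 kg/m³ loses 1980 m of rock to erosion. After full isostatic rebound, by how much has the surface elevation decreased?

Rebound u = e ρ_c/ρ_m = 1980 m × 2690/3220 = 1654 m.
Net surface drop = e − u = 1980 m − 1654 m = e (ρ_m − ρ_c)/ρ_m = 326 m.

326 m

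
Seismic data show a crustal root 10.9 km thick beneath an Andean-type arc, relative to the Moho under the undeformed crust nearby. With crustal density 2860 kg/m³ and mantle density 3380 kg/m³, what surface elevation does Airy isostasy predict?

1.98 km

Isostatic balance requires: ρ_c h = (ρ_m − ρ_c) r.
h = r (ρ_m − ρ_c) / ρ_c = 10.9 km × (3380 − 2860) / 2860 = 1.98 km.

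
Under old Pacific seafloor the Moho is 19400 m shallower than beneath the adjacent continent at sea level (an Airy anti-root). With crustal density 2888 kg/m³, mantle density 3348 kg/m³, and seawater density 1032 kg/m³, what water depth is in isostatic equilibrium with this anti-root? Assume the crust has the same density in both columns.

4810 m

Replacing a thickness d of crust by seawater at the top must be balanced by replacing crust with mantle at the base: d (ρ_c − ρ_w) = a (ρ_m − ρ_c).
d = a (ρ_m − ρ_c)/(ρ_c − ρ_w) = 19400 m × 460/1856 = 4810 m.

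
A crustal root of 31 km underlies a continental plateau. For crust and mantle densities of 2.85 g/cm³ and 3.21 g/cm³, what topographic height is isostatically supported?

3.92 km

By Archimedes' principle applied to the lithosphere: ρ_c h = (ρ_m − ρ_c) r.
h = r (ρ_m − ρ_c) / ρ_c = 31 km × (3.21 − 2.85) / 2.85 = 3.92 km.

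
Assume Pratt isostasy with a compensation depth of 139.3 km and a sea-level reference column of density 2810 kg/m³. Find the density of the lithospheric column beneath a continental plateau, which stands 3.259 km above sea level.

Pratt balance: ρ_ref D = ρ (D + h).
ρ = ρ_ref D/(D + h) = 2810 × 139.3 km/(139.3 km + 3.259 km) = 2750 kg/m³.

2750 kg/m³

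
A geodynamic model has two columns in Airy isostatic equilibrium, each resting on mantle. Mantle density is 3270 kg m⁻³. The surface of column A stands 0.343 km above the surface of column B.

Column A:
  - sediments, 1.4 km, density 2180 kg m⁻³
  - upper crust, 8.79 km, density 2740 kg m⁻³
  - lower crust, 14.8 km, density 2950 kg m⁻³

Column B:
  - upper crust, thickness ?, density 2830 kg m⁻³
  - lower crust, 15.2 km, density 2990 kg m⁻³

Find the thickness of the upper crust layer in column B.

12.6 km

Take the compensation level at the base of the deeper column (depth z_c below the surface of column A) and equate Σ ρ_i t_i down to z_c; mantle fills any gap and the z_c terms cancel.
Column A: 1.4×2180 + 8.79×2740 + 14.8×2950 + (z_c − 24.99)×3270
Column B: 0.343×0 + x×2830 + 15.2×2990 + (z_c − 0.343 − 15.2 − x)×3270
The z_c×3270 term appears on both sides and cancels. Collect the known terms of each column as K = Σ(ρt)_known − 3270 × (depth of known layers): K_A = 70796.6 − 3270×24.99 = −10920.7; K_B = 45448 − 3270×(0.343 + 15.2) = −5377.61.
Balance: K_A = K_B − x×(3270 − 2830), so x = (K_B − K_A)/(3270 − 2830) = 5543.09/440 = 12.6 km.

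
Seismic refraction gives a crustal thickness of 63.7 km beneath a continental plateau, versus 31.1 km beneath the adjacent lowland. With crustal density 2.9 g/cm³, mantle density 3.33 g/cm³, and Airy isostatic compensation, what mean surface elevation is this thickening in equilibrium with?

4.21 km

Excess crust Δ = 63.7 km − 31.1 km = 32.6 km, split between elevation h and root r with h + r = Δ.
Airy balance ρ_c h = (ρ_m − ρ_c) r gives r = h ρ_c/(ρ_m − ρ_c), so h (1 + ρ_c/(ρ_m − ρ_c)) = Δ, i.e. h = Δ (ρ_m − ρ_c)/ρ_m.
h = 32.6 km × 0.43/3.33 = 4.21 km.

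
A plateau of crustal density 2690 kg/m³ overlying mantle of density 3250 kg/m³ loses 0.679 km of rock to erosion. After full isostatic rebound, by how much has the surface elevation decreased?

Rebound u = e ρ_c/ρ_m = 0.679 km × 2690/3250 = 0.562 km.
Net surface drop = e − u = 0.679 km − 0.562 km = e (ρ_m − ρ_c)/ρ_m = 0.117 km.

0.117 km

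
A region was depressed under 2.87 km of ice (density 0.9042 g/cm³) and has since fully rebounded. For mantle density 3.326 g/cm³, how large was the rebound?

0.78 km

Removing the load lets mantle flow back in; uplift u satisfies ρ_ice t = ρ_m u.
u = t ρ_ice/ρ_m = 2.87 km × 0.9042/3.326 = 0.78 km.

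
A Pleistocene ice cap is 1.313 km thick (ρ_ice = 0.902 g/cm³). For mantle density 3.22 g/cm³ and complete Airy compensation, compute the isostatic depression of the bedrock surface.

In Airy isostatic equilibrium: the ice load ρ_ice t is balanced by mantle displaced below, ρ_m s.
s = t ρ_ice / ρ_m = 1.313 km × 0.902/3.22 = 0.368 km.

0.368 km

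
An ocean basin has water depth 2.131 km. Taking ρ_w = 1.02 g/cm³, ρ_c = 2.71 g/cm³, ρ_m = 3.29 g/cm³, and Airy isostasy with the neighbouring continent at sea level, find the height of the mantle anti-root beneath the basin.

6.21 km

In Airy isostatic equilibrium: replacing crust with seawater at the top is compensated by replacing crust with mantle at the base: d (ρ_c − ρ_w) = a (ρ_m − ρ_c).
a = d (ρ_c − ρ_w)/(ρ_m − ρ_c) = 2.131 km × 1.69/0.58 = 6.21 km.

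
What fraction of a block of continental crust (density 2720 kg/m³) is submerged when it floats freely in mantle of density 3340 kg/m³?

81.4%

Submerged fraction = ρ_obj/ρ_fluid = 2720/3340 = 81.4%.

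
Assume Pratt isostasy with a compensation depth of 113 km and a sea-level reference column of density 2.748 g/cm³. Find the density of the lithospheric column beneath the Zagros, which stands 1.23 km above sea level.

Pratt balance: ρ_ref D = ρ (D + h).
ρ = ρ_ref D/(D + h) = 2.748 × 113 km/(113 km + 1.23 km) = 2.72 g/cm³.

2.72 g/cm³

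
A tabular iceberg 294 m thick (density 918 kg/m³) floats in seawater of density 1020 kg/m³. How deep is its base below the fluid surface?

265 m

Draft d = t ρ_obj/ρ_fluid = 294 m × 918/1020 = 265 m.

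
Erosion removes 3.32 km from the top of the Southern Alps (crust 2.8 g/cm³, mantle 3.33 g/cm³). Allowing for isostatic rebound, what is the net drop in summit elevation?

0.528 km

Rebound u = e ρ_c/ρ_m = 3.32 km × 2.8/3.33 = 2.792 km.
Net surface drop = e − u = 3.32 km − 2.792 km = e (ρ_m − ρ_c)/ρ_m = 0.528 km.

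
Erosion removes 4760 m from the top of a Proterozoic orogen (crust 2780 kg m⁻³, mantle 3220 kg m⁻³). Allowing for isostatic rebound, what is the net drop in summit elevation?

650 m

Rebound u = e ρ_c/ρ_m = 4760 m × 2780/3220 = 4110 m.
Net surface drop = e − u = 4760 m − 4110 m = e (ρ_m − ρ_c)/ρ_m = 650 m.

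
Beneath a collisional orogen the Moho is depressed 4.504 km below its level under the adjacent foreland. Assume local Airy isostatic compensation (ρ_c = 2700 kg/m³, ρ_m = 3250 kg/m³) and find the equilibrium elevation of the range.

0.917 km

Balancing pressure at the compensation depth: ρ_c h = (ρ_m − ρ_c) r.
h = r (ρ_m − ρ_c) / ρ_c = 4.504 km × (3250 − 2700) / 2700 = 0.917 km.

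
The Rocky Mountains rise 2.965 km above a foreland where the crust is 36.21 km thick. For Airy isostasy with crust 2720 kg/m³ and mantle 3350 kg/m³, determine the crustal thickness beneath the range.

Root depth r = h ρ_c / (ρ_m − ρ_c) = 2.965 km × 2720 / 630 = 12.8 km.
Total thickness = T + h + r = 36.21 km + 2.965 km + 12.8 km = 52 km.

52 km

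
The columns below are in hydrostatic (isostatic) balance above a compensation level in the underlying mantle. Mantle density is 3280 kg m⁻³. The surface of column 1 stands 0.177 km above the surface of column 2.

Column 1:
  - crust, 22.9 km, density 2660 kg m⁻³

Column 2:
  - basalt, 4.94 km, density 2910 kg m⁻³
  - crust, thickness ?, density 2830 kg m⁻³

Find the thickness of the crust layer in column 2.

26.2 km

Take the compensation level at the base of the deeper column (depth z_c below the surface of column 1) and equate Σ ρ_i t_i down to z_c; mantle fills any gap and the z_c terms cancel.
Column 1: 22.9×2660 + (z_c − 22.9)×3280
Column 2: 0.177×0 + 4.94×2910 + x×2830 + (z_c − 0.177 − 4.94 − x)×3280
The z_c×3280 term appears on both sides and cancels. Collect the known terms of each column as K = Σ(ρt)_known − 3280 × (depth of known layers): K_1 = 60914 − 3280×22.9 = −14198; K_2 = 14375.4 − 3280×(0.177 + 4.94) = −2408.36.
Balance: K_1 = K_2 − x×(3280 − 2830), so x = (K_2 − K_1)/(3280 − 2830) = 11789.6/450 = 26.2 km.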